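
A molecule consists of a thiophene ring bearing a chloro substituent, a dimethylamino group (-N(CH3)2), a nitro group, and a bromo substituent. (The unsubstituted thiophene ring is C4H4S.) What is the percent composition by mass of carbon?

25.24%

Atom tally by fragment:
  thiophene ring core → C:4 H:4 S:1
  (− 4 ring H displaced by substituents)
  + Cl → Cl:1
  + N(CH3)2 → N:1 C:2 H:6
  + NO2 → N:1 O:2
  + Br → Br:1
Element totals:
  C: 6
  H: 6
  Br: 1
  Cl: 1
  N: 2
  O: 2
  S: 1
Molecular formula: C6H6BrClN2O2S.
Molar mass = 285.540 g/mol.
Mass from C: 6 × 12.011 = 72.066 g/mol.
%C = 72.066 / 285.540 × 100 = 25.24%.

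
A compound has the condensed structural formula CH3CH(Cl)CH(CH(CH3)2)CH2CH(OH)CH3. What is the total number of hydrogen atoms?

19

Element totals:
  C: 9
  H: 19
  Cl: 1
  O: 1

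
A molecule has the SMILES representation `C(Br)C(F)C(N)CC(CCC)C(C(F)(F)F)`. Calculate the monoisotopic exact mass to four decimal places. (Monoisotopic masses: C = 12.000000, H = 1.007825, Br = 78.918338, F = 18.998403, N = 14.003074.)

Atom tally by fragment:
  BrCH2 → C:1 H:2 Br:1
  CH(F) → C:1 H:1 F:1
  CH(NH2) → C:1 H:3 N:1
  CH2 → C:1 H:2
  CH(CH2CH2CH3) → C:4 H:8
  CH2CF3 → C:2 H:2 F:3
Element totals:
  C: 10
  H: 18
  Br: 1
  F: 4
  N: 1
Molecular formula: C10H18BrF4N.
  M = 10(12.0) + 18(1.007825) + 78.918338 + 4(18.998403) + 14.003074
    = 120.000000 + 18.140850 + 78.918338 + 75.993612 + 14.003074 = 307.055874

307.0559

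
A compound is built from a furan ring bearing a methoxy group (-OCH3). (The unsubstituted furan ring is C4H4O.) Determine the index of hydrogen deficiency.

Atom tally by fragment:
  furan ring core → C:4 H:4 O:1
  (− 1 ring H displaced by substituents)
  + OCH3 → C:1 H:3 O:1
Element totals:
  C: 5
  H: 6
  O: 2
Molecular formula: C5H6O2.
DoU = (2C + 2 + N − H − X) / 2 = (2·5 + 2 + 0 − 6 − 0) / 2 = 3.

3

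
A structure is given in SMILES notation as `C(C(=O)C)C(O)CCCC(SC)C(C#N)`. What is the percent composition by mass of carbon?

57.61%

Atom tally by fragment:
  CH3COCH2 → C:3 H:5 O:1
  CH(OH) → C:1 H:2 O:1
  CH2 → C:1 H:2
  CH2 → C:1 H:2
  CH2 → C:1 H:2
  CH(SCH3) → C:2 H:4 S:1
  CH2CN → C:2 H:2 N:1
Element totals:
  C: 11
  H: 19
  N: 1
  O: 2
  S: 1
Molecular formula: C11H19NO2S.
Molar mass = 229.338 g/mol.
Mass from C: 11 × 12.011 = 132.121 g/mol.
%C = 132.121 / 229.338 × 100 = 57.61%.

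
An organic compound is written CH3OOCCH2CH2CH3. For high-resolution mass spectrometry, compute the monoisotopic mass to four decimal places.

102.0681

Atom tally by fragment:
  CH3OOCCH2 → C:3 H:5 O:2
  CH2 → C:1 H:2
  CH3 → C:1 H:3
Element totals:
  C: 5
  H: 10
  O: 2
Molecular formula: C5H10O2.
  M = 5(12.0) + 10(1.007825) + 2(15.994915)
    = 60.000000 + 10.078250 + 31.989830 = 102.068080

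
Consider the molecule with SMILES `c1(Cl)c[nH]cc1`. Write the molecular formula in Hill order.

Atom tally by fragment:
  pyrrole ring core → C:4 H:5 N:1
  (− 1 ring H displaced by substituents)
  + Cl → Cl:1
Element totals:
  C: 4
  H: 4
  Cl: 1
  N: 1

C4H4ClN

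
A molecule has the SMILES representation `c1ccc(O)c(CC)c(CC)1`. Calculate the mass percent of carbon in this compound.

79.96%

Atom tally by fragment:
  benzene ring core → C:6 H:6
  (− 3 ring H displaced by substituents)
  + OH → O:1 H:1
  + C2H5 → C:2 H:5
  + C2H5 → C:2 H:5
Element totals:
  C: 10
  H: 14
  O: 1
Molecular formula: C10H14O.
Molar mass = 150.221 g/mol.
Mass from C: 10 × 12.011 = 120.110 g/mol.
%C = 120.110 / 150.221 × 100 = 79.96%.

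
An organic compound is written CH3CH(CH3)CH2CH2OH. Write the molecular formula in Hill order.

Atom tally by fragment:
  CH3 → C:1 H:3
  CH(CH3) → C:2 H:4
  CH2CH2OH → C:2 H:5 O:1
Element totals:
  C: 5
  H: 12
  O: 1

C5H12O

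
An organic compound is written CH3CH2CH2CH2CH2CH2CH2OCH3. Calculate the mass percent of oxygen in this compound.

12.29%

Atom tally by fragment:
  CH3 → C:1 H:3
  CH2 → C:1 H:2
  CH2 → C:1 H:2
  CH2 → C:1 H:2
  CH2 → C:1 H:2
  CH2 → C:1 H:2
  CH2OCH3 → C:2 H:5 O:1
Element totals:
  C: 8
  H: 18
  O: 1
Molecular formula: C8H18O.
Molar mass = 130.231 g/mol.
Mass from O: 1 × 15.999 = 15.999 g/mol.
%O = 15.999 / 130.231 × 100 = 12.29%.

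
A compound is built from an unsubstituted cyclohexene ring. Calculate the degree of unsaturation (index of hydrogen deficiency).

2

Atom tally by fragment:
  cyclohexene ring core → C:6 H:10
Element totals:
  C: 6
  H: 10
Molecular formula: C6H10.
DoU = (2C + 2 + N − H − X) / 2 = (2·6 + 2 + 0 − 10 − 0) / 2 = 2.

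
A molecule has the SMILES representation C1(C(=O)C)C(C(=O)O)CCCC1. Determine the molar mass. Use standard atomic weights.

170.21 g/mol

Atom tally by fragment:
  cyclohexane ring core → C:6 H:12
  (− 2 ring H displaced by substituents)
  + COCH3 → C:2 H:3 O:1
  + COOH → C:1 H:1 O:2
Element totals:
  C: 9
  H: 14
  O: 3
Molecular formula: C9H14O3.
  M = 9(12.011) + 14(1.008) + 3(15.999)
    = 108.099 + 14.112 + 47.997 = 170.208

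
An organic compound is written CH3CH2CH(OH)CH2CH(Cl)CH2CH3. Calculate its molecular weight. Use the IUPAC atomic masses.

Atom tally by fragment:
  CH3 → C:1 H:3
  CH2 → C:1 H:2
  CH(OH) → C:1 H:2 O:1
  CH2 → C:1 H:2
  CH(Cl) → C:1 H:1 Cl:1
  CH2 → C:1 H:2
  CH3 → C:1 H:3
Element totals:
  C: 7
  H: 15
  Cl: 1
  O: 1
Molecular formula: C7H15ClO.
  M = 7(12.011) + 15(1.008) + 35.45 + 15.999
    = 84.077 + 15.120 + 35.450 + 15.999 = 150.646

150.65 g/mol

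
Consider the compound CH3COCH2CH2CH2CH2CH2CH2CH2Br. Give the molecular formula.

Element totals:
  C: 9
  H: 17
  Br: 1
  O: 1

C9H17BrO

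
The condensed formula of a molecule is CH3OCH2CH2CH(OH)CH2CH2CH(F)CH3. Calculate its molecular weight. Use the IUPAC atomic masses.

164.22 g/mol

Atom tally by fragment:
  CH3OCH2 → C:2 H:5 O:1
  CH2 → C:1 H:2
  CH(OH) → C:1 H:2 O:1
  CH2 → C:1 H:2
  CH2 → C:1 H:2
  CH(F) → C:1 H:1 F:1
  CH3 → C:1 H:3
Element totals:
  C: 8
  H: 17
  F: 1
  O: 2
Molecular formula: C8H17FO2.
  M = 8(12.011) + 17(1.008) + 18.998 + 2(15.999)
    = 96.088 + 17.136 + 18.998 + 31.998 = 164.220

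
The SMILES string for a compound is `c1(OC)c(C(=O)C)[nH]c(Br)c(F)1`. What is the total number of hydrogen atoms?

Atom tally by fragment:
  pyrrole ring core → C:4 H:5 N:1
  (− 4 ring H displaced by substituents)
  + OCH3 → C:1 H:3 O:1
  + COCH3 → C:2 H:3 O:1
  + Br → Br:1
  + F → F:1
Element totals:
  C: 7
  H: 7
  Br: 1
  F: 1
  N: 1
  O: 2

7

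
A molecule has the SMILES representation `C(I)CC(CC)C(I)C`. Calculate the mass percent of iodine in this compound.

Atom tally by fragment:
  ICH2 → C:1 H:2 I:1
  CH2 → C:1 H:2
  CH(C2H5) → C:3 H:6
  CH(I) → C:1 H:1 I:1
  CH3 → C:1 H:3
Element totals:
  C: 7
  H: 14
  I: 2
Molecular formula: C7H14I2.
Molar mass = 351.997 g/mol.
Mass from I: 2 × 126.904 = 253.808 g/mol.
%I = 253.808 / 351.997 × 100 = 72.11%.

72.11%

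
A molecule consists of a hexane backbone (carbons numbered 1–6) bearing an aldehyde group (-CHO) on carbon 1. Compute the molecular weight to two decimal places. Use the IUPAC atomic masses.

114.19 g/mol

Atom tally by fragment:
  OHCCH2 → C:2 H:3 O:1
  CH2 → C:1 H:2
  CH2 → C:1 H:2
  CH2 → C:1 H:2
  CH2 → C:1 H:2
  CH3 → C:1 H:3
Element totals:
  C: 7
  H: 14
  O: 1
Molecular formula: C7H14O.
  M = 7(12.011) + 14(1.008) + 15.999
    = 84.077 + 14.112 + 15.999 = 114.188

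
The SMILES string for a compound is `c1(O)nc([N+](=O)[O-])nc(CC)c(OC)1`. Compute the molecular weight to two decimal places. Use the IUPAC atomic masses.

Atom tally by fragment:
  pyrimidine ring core → C:4 H:4 N:2
  (− 4 ring H displaced by substituents)
  + OH → O:1 H:1
  + NO2 → N:1 O:2
  + C2H5 → C:2 H:5
  + OCH3 → C:1 H:3 O:1
Element totals:
  C: 7
  H: 9
  N: 3
  O: 4
Molecular formula: C7H9N3O4.
  M = 7(12.011) + 9(1.008) + 3(14.007) + 4(15.999)
    = 84.077 + 9.072 + 42.021 + 63.996 = 199.166

199.17 g/mol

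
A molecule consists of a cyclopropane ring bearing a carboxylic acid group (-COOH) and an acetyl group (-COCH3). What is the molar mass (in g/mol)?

Atom tally by fragment:
  cyclopropane ring core → C:3 H:6
  (− 2 ring H displaced by substituents)
  + COOH → C:1 H:1 O:2
  + COCH3 → C:2 H:3 O:1
Element totals:
  C: 6
  H: 8
  O: 3
Molecular formula: C6H8O3.
  M = 6(12.011) + 8(1.008) + 3(15.999)
    = 72.066 + 8.064 + 47.997 = 128.127

128.13 g/mol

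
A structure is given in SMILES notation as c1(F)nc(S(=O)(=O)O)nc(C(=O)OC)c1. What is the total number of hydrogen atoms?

5

Atom tally by fragment:
  pyrimidine ring core → C:4 H:4 N:2
  (− 3 ring H displaced by substituents)
  + F → F:1
  + SO3H → S:1 O:3 H:1
  + COOCH3 → C:2 H:3 O:2
Element totals:
  C: 6
  H: 5
  F: 1
  N: 2
  O: 5
  S: 1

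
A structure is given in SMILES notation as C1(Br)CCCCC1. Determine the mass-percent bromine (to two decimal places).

49.00%

Atom tally by fragment:
  cyclohexane ring core → C:6 H:12
  (− 1 ring H displaced by substituents)
  + Br → Br:1
Element totals:
  C: 6
  H: 11
  Br: 1
Molecular formula: C6H11Br.
Molar mass = 163.058 g/mol.
Mass from Br: 1 × 79.904 = 79.904 g/mol.
%Br = 79.904 / 163.058 × 100 = 49.00%.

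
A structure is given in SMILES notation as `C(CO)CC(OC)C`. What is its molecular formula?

C6H14O2

Atom tally by fragment:
  HOCH2CH2 → C:2 H:5 O:1
  CH2 → C:1 H:2
  CH(OCH3) → C:2 H:4 O:1
  CH3 → C:1 H:3
Element totals:
  C: 6
  H: 14
  O: 2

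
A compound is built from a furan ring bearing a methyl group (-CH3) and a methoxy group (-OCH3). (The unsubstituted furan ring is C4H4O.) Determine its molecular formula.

Atom tally by fragment:
  furan ring core → C:4 H:4 O:1
  (− 2 ring H displaced by substituents)
  + CH3 → C:1 H:3
  + OCH3 → C:1 H:3 O:1
Element totals:
  C: 6
  H: 8
  O: 2

C6H8O2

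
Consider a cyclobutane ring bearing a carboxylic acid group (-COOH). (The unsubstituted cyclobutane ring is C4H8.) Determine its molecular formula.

C5H8O2

Atom tally by fragment:
  cyclobutane ring core → C:4 H:8
  (− 1 ring H displaced by substituents)
  + COOH → C:1 H:1 O:2
Element totals:
  C: 5
  H: 8
  O: 2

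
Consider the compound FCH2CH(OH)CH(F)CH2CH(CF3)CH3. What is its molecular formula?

C7H11F5O

Element totals:
  C: 7
  H: 11
  F: 5
  O: 1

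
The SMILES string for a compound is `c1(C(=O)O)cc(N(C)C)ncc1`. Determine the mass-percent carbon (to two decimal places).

57.82%

Atom tally by fragment:
  pyridine ring core → C:5 H:5 N:1
  (− 2 ring H displaced by substituents)
  + COOH → C:1 H:1 O:2
  + N(CH3)2 → N:1 C:2 H:6
Element totals:
  C: 8
  H: 10
  N: 2
  O: 2
Molecular formula: C8H10N2O2.
Molar mass = 166.180 g/mol.
Mass from C: 8 × 12.011 = 96.088 g/mol.
%C = 96.088 / 166.180 × 100 = 57.82%.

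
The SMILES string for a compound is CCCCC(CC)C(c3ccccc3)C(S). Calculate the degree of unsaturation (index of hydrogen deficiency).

4

Atom tally by fragment:
  CH3 → C:1 H:3
  CH2 → C:1 H:2
  CH2 → C:1 H:2
  CH2 → C:1 H:2
  CH(C2H5) → C:3 H:6
  CH(C6H5) → C:7 H:6
  CH2SH → C:1 H:3 S:1
Element totals:
  C: 15
  H: 24
  S: 1
Molecular formula: C15H24S.
DoU = (2C + 2 + N − H − X) / 2 = (2·15 + 2 + 0 − 24 − 0) / 2 = 4.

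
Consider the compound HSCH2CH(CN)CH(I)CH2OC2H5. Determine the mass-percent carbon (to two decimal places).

Atom tally by fragment:
  HSCH2 → C:1 H:3 S:1
  CH(CN) → C:2 H:1 N:1
  CH(I) → C:1 H:1 I:1
  CH2OC2H5 → C:3 H:7 O:1
Element totals:
  C: 7
  H: 12
  I: 1
  N: 1
  O: 1
  S: 1
Molecular formula: C7H12INOS.
Molar mass = 285.143 g/mol.
Mass from C: 7 × 12.011 = 84.077 g/mol.
%C = 84.077 / 285.143 × 100 = 29.49%.

29.49%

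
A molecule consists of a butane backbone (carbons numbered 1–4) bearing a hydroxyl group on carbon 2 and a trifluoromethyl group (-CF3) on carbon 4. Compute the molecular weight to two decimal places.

Atom tally by fragment:
  CH3 → C:1 H:3
  CH(OH) → C:1 H:2 O:1
  CH2 → C:1 H:2
  CH2CF3 → C:2 H:2 F:3
Element totals:
  C: 5
  H: 9
  F: 3
  O: 1
Molecular formula: C5H9F3O.
  M = 5(12.011) + 9(1.008) + 3(18.998) + 15.999
    = 60.055 + 9.072 + 56.994 + 15.999 = 142.120

142.12 g/mol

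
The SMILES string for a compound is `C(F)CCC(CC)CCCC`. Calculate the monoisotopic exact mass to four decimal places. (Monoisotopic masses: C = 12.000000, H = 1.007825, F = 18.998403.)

Atom tally by fragment:
  FCH2 → C:1 H:2 F:1
  CH2 → C:1 H:2
  CH2 → C:1 H:2
  CH(C2H5) → C:3 H:6
  CH2 → C:1 H:2
  CH2 → C:1 H:2
  CH2 → C:1 H:2
  CH3 → C:1 H:3
Element totals:
  C: 10
  H: 21
  F: 1
Molecular formula: C10H21F.
  M = 10(12.0) + 21(1.007825) + 18.998403
    = 120.000000 + 21.164325 + 18.998403 = 160.162728

160.1627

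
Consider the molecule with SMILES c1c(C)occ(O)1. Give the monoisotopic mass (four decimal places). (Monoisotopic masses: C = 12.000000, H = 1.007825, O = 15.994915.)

Atom tally by fragment:
  furan ring core → C:4 H:4 O:1
  (− 2 ring H displaced by substituents)
  + CH3 → C:1 H:3
  + OH → O:1 H:1
Element totals:
  C: 5
  H: 6
  O: 2
Molecular formula: C5H6O2.
  M = 5(12.0) + 6(1.007825) + 2(15.994915)
    = 60.000000 + 6.046950 + 31.989830 = 98.036780

98.0368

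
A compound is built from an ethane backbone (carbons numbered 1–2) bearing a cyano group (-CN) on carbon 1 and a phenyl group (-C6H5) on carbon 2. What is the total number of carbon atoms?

9

Atom tally by fragment:
  NCCH2 → C:2 H:2 N:1
  CH2C6H5 → C:7 H:7
Element totals:
  C: 9
  H: 9
  N: 1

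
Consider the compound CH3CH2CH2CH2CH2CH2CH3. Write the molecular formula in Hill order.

C7H16

Atom tally by fragment:
  CH3 → C:1 H:3
  CH2 → C:1 H:2
  CH2 → C:1 H:2
  CH2 → C:1 H:2
  CH2 → C:1 H:2
  CH2 → C:1 H:2
  CH3 → C:1 H:3
Element totals:
  C: 7
  H: 16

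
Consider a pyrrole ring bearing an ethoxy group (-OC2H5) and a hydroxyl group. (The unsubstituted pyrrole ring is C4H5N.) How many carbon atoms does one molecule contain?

6

Atom tally by fragment:
  pyrrole ring core → C:4 H:5 N:1
  (− 2 ring H displaced by substituents)
  + OC2H5 → C:2 H:5 O:1
  + OH → O:1 H:1
Element totals:
  C: 6
  H: 9
  N: 1
  O: 2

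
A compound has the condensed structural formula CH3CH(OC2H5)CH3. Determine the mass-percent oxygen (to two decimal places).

18.15%

Element totals:
  C: 5
  H: 12
  O: 1
Molecular formula: C5H12O.
Molar mass = 88.150 g/mol.
Mass from O: 1 × 15.999 = 15.999 g/mol.
%O = 15.999 / 88.150 × 100 = 18.15%.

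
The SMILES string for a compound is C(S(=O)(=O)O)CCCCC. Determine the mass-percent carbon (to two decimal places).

Atom tally by fragment:
  HO3SCH2 → C:1 H:3 S:1 O:3
  CH2 → C:1 H:2
  CH2 → C:1 H:2
  CH2 → C:1 H:2
  CH2 → C:1 H:2
  CH3 → C:1 H:3
Element totals:
  C: 6
  H: 14
  O: 3
  S: 1
Molecular formula: C6H14O3S.
Molar mass = 166.235 g/mol.
Mass from C: 6 × 12.011 = 72.066 g/mol.
%C = 72.066 / 166.235 × 100 = 43.35%.

43.35%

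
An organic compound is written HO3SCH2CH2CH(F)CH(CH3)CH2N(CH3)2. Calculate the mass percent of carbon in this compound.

42.27%

Element totals:
  C: 8
  H: 18
  F: 1
  N: 1
  O: 3
  S: 1
Molecular formula: C8H18FNO3S.
Molar mass = 227.294 g/mol.
Mass from C: 8 × 12.011 = 96.088 g/mol.
%C = 96.088 / 227.294 × 100 = 42.27%.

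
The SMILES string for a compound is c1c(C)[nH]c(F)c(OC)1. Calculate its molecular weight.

129.13 g/mol

Atom tally by fragment:
  pyrrole ring core → C:4 H:5 N:1
  (− 3 ring H displaced by substituents)
  + CH3 → C:1 H:3
  + F → F:1
  + OCH3 → C:1 H:3 O:1
Element totals:
  C: 6
  H: 8
  F: 1
  N: 1
  O: 1
Molecular formula: C6H8FNO.
  M = 6(12.011) + 8(1.008) + 18.998 + 14.007 + 15.999
    = 72.066 + 8.064 + 18.998 + 14.007 + 15.999 = 129.134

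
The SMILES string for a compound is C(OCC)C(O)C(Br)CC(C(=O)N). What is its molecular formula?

Atom tally by fragment:
  C2H5OCH2 → C:3 H:7 O:1
  CH(OH) → C:1 H:2 O:1
  CH(Br) → C:1 H:1 Br:1
  CH2 → C:1 H:2
  CH2CONH2 → C:2 H:4 O:1 N:1
Element totals:
  C: 8
  H: 16
  Br: 1
  N: 1
  O: 3

C8H16BrNO3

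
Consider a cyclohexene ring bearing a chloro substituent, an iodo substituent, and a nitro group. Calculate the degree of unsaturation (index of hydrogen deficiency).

Atom tally by fragment:
  cyclohexene ring core → C:6 H:10
  (− 3 ring H displaced by substituents)
  + Cl → Cl:1
  + I → I:1
  + NO2 → N:1 O:2
Element totals:
  C: 6
  H: 7
  Cl: 1
  I: 1
  N: 1
  O: 2
Molecular formula: C6H7ClINO2.
DoU = (2C + 2 + N − H − X) / 2 = (2·6 + 2 + 1 − 7 − 2) / 2 = 3.

3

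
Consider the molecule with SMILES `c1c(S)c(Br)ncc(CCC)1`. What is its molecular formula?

Atom tally by fragment:
  pyridine ring core → C:5 H:5 N:1
  (− 3 ring H displaced by substituents)
  + SH → S:1 H:1
  + Br → Br:1
  + CH2CH2CH3 → C:3 H:7
Element totals:
  C: 8
  H: 10
  Br: 1
  N: 1
  S: 1

C8H10BrNS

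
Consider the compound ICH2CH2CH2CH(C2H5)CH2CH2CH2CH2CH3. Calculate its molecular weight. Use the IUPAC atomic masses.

282.21 g/mol

Element totals:
  C: 11
  H: 23
  I: 1
Molecular formula: C11H23I.
  M = 11(12.011) + 23(1.008) + 126.904
    = 132.121 + 23.184 + 126.904 = 282.209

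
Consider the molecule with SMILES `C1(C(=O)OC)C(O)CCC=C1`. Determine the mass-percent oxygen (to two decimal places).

30.73%

Atom tally by fragment:
  cyclohexene ring core → C:6 H:10
  (− 2 ring H displaced by substituents)
  + COOCH3 → C:2 H:3 O:2
  + OH → O:1 H:1
Element totals:
  C: 8
  H: 12
  O: 3
Molecular formula: C8H12O3.
Molar mass = 156.181 g/mol.
Mass from O: 3 × 15.999 = 47.997 g/mol.
%O = 47.997 / 156.181 × 100 = 30.73%.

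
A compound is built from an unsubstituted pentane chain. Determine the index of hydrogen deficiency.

0

Atom tally by fragment:
  CH3 → C:1 H:3
  CH2 → C:1 H:2
  CH2 → C:1 H:2
  CH2 → C:1 H:2
  CH3 → C:1 H:3
Element totals:
  C: 5
  H: 12
Molecular formula: C5H12.
DoU = (2C + 2 + N − H − X) / 2 = (2·5 + 2 + 0 − 12 − 0) / 2 = 0.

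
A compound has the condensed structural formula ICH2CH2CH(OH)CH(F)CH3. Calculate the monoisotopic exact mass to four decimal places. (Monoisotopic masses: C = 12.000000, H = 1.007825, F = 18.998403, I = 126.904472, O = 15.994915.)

231.9760

Element totals:
  C: 5
  H: 10
  F: 1
  I: 1
  O: 1
Molecular formula: C5H10FIO.
  M = 5(12.0) + 10(1.007825) + 18.998403 + 126.904472 + 15.994915
    = 60.000000 + 10.078250 + 18.998403 + 126.904472 + 15.994915 = 231.976040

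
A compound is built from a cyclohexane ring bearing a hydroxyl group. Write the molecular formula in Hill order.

C6H12O

Atom tally by fragment:
  cyclohexane ring core → C:6 H:12
  (− 1 ring H displaced by substituents)
  + OH → O:1 H:1
Element totals:
  C: 6
  H: 12
  O: 1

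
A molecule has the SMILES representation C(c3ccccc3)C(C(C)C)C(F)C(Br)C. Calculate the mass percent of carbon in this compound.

58.55%

Atom tally by fragment:
  C6H5CH2 → C:7 H:7
  CH(CH(CH3)2) → C:4 H:8
  CH(F) → C:1 H:1 F:1
  CH(Br) → C:1 H:1 Br:1
  CH3 → C:1 H:3
Element totals:
  C: 14
  H: 20
  Br: 1
  F: 1
Molecular formula: C14H20BrF.
Molar mass = 287.216 g/mol.
Mass from C: 14 × 12.011 = 168.154 g/mol.
%C = 168.154 / 287.216 × 100 = 58.55%.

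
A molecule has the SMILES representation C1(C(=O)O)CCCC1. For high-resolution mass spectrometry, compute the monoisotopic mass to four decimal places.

Atom tally by fragment:
  cyclopentane ring core → C:5 H:10
  (− 1 ring H displaced by substituents)
  + COOH → C:1 H:1 O:2
Element totals:
  C: 6
  H: 10
  O: 2
Molecular formula: C6H10O2.
  M = 6(12.0) + 10(1.007825) + 2(15.994915)
    = 72.000000 + 10.078250 + 31.989830 = 114.068080

114.0681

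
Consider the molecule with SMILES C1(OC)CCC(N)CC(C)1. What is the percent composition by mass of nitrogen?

9.78%

Atom tally by fragment:
  cyclohexane ring core → C:6 H:12
  (− 3 ring H displaced by substituents)
  + OCH3 → C:1 H:3 O:1
  + NH2 → N:1 H:2
  + CH3 → C:1 H:3
Element totals:
  C: 8
  H: 17
  N: 1
  O: 1
Molecular formula: C8H17NO.
Molar mass = 143.230 g/mol.
Mass from N: 1 × 14.007 = 14.007 g/mol.
%N = 14.007 / 143.230 × 100 = 9.78%.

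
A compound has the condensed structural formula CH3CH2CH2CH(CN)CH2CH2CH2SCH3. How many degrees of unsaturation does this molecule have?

Atom tally by fragment:
  CH3 → C:1 H:3
  CH2 → C:1 H:2
  CH2 → C:1 H:2
  CH(CN) → C:2 H:1 N:1
  CH2 → C:1 H:2
  CH2 → C:1 H:2
  CH2SCH3 → C:2 H:5 S:1
Element totals:
  C: 9
  H: 17
  N: 1
  S: 1
Molecular formula: C9H17NS.
DoU = (2C + 2 + N − H − X) / 2 = (2·9 + 2 + 1 − 17 − 0) / 2 = 2.

2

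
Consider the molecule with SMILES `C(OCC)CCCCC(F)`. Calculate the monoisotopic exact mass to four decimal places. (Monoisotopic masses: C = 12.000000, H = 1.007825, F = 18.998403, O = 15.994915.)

Atom tally by fragment:
  C2H5OCH2 → C:3 H:7 O:1
  CH2 → C:1 H:2
  CH2 → C:1 H:2
  CH2 → C:1 H:2
  CH2 → C:1 H:2
  CH2F → C:1 H:2 F:1
Element totals:
  C: 8
  H: 17
  F: 1
  O: 1
Molecular formula: C8H17FO.
  M = 8(12.0) + 17(1.007825) + 18.998403 + 15.994915
    = 96.000000 + 17.133025 + 18.998403 + 15.994915 = 148.126343

148.1263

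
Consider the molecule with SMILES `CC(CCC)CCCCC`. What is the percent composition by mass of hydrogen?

15.59%

Atom tally by fragment:
  CH3 → C:1 H:3
  CH(CH2CH2CH3) → C:4 H:8
  CH2 → C:1 H:2
  CH2 → C:1 H:2
  CH2 → C:1 H:2
  CH2 → C:1 H:2
  CH3 → C:1 H:3
Element totals:
  C: 10
  H: 22
Molecular formula: C10H22.
Molar mass = 142.286 g/mol.
Mass from H: 22 × 1.008 = 22.176 g/mol.
%H = 22.176 / 142.286 × 100 = 15.59%.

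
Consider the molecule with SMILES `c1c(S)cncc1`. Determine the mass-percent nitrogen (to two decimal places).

Atom tally by fragment:
  pyridine ring core → C:5 H:5 N:1
  (− 1 ring H displaced by substituents)
  + SH → S:1 H:1
Element totals:
  C: 5
  H: 5
  N: 1
  S: 1
Molecular formula: C5H5NS.
Molar mass = 111.162 g/mol.
Mass from N: 1 × 14.007 = 14.007 g/mol.
%N = 14.007 / 111.162 × 100 = 12.60%.

12.60%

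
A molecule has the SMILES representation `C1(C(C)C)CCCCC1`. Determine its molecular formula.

C9H18

Atom tally by fragment:
  cyclohexane ring core → C:6 H:12
  (− 1 ring H displaced by substituents)
  + CH(CH3)2 → C:3 H:7
Element totals:
  C: 9
  H: 18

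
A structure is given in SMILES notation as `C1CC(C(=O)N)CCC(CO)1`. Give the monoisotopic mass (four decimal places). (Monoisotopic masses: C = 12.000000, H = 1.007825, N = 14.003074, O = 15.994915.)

Atom tally by fragment:
  cyclohexane ring core → C:6 H:12
  (− 2 ring H displaced by substituents)
  + CONH2 → C:1 H:2 O:1 N:1
  + CH2OH → C:1 H:3 O:1
Element totals:
  C: 8
  H: 15
  N: 1
  O: 2
Molecular formula: C8H15NO2.
  M = 8(12.0) + 15(1.007825) + 14.003074 + 2(15.994915)
    = 96.000000 + 15.117375 + 14.003074 + 31.989830 = 157.110279

157.1103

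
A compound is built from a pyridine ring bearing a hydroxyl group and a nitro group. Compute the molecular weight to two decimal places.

140.10 g/mol

Atom tally by fragment:
  pyridine ring core → C:5 H:5 N:1
  (− 2 ring H displaced by substituents)
  + OH → O:1 H:1
  + NO2 → N:1 O:2
Element totals:
  C: 5
  H: 4
  N: 2
  O: 3
Molecular formula: C5H4N2O3.
  M = 5(12.011) + 4(1.008) + 2(14.007) + 3(15.999)
    = 60.055 + 4.032 + 28.014 + 47.997 = 140.098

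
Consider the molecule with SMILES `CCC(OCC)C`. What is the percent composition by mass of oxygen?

Atom tally by fragment:
  CH3 → C:1 H:3
  CH2 → C:1 H:2
  CH(OC2H5) → C:3 H:6 O:1
  CH3 → C:1 H:3
Element totals:
  C: 6
  H: 14
  O: 1
Molecular formula: C6H14O.
Molar mass = 102.177 g/mol.
Mass from O: 1 × 15.999 = 15.999 g/mol.
%O = 15.999 / 102.177 × 100 = 15.66%.

15.66%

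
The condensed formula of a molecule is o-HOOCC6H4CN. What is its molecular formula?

C8H5NO2

Element totals:
  C: 8
  H: 5
  N: 1
  O: 2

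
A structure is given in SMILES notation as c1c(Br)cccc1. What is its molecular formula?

C6H5Br

Atom tally by fragment:
  benzene ring core → C:6 H:6
  (− 1 ring H displaced by substituents)
  + Br → Br:1
Element totals:
  C: 6
  H: 5
  Br: 1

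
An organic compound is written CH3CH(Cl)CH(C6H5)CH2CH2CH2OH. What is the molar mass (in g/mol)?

212.72 g/mol

Atom tally by fragment:
  CH3 → C:1 H:3
  CH(Cl) → C:1 H:1 Cl:1
  CH(C6H5) → C:7 H:6
  CH2 → C:1 H:2
  CH2 → C:1 H:2
  CH2OH → C:1 H:3 O:1
Element totals:
  C: 12
  H: 17
  Cl: 1
  O: 1
Molecular formula: C12H17ClO.
  M = 12(12.011) + 17(1.008) + 35.45 + 15.999
    = 144.132 + 17.136 + 35.450 + 15.999 = 212.717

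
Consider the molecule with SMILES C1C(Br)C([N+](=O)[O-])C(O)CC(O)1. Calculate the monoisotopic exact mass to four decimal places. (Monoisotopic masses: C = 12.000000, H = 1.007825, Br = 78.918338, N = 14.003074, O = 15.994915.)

238.9793

Atom tally by fragment:
  cyclohexane ring core → C:6 H:12
  (− 4 ring H displaced by substituents)
  + Br → Br:1
  + NO2 → N:1 O:2
  + OH → O:1 H:1
  + OH → O:1 H:1
Element totals:
  C: 6
  H: 10
  Br: 1
  N: 1
  O: 4
Molecular formula: C6H10BrNO4.
  M = 6(12.0) + 10(1.007825) + 78.918338 + 14.003074 + 4(15.994915)
    = 72.000000 + 10.078250 + 78.918338 + 14.003074 + 63.979660 = 238.979322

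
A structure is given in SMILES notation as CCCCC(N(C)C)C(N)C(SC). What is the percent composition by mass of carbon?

Atom tally by fragment:
  CH3 → C:1 H:3
  CH2 → C:1 H:2
  CH2 → C:1 H:2
  CH2 → C:1 H:2
  CH(N(CH3)2) → C:3 H:7 N:1
  CH(NH2) → C:1 H:3 N:1
  CH2SCH3 → C:2 H:5 S:1
Element totals:
  C: 10
  H: 24
  N: 2
  S: 1
Molecular formula: C10H24N2S.
Molar mass = 204.376 g/mol.
Mass from C: 10 × 12.011 = 120.110 g/mol.
%C = 120.110 / 204.376 × 100 = 58.77%.

58.77%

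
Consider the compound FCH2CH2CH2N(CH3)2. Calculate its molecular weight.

105.16 g/mol

Atom tally by fragment:
  FCH2 → C:1 H:2 F:1
  CH2 → C:1 H:2
  CH2N(CH3)2 → C:3 H:8 N:1
Element totals:
  C: 5
  H: 12
  F: 1
  N: 1
Molecular formula: C5H12FN.
  M = 5(12.011) + 12(1.008) + 18.998 + 14.007
    = 60.055 + 12.096 + 18.998 + 14.007 = 105.156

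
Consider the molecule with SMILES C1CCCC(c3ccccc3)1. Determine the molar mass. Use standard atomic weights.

146.23 g/mol

Atom tally by fragment:
  cyclopentane ring core → C:5 H:10
  (− 1 ring H displaced by substituents)
  + C6H5 → C:6 H:5
Element totals:
  C: 11
  H: 14
Molecular formula: C11H14.
  M = 11(12.011) + 14(1.008)
    = 132.121 + 14.112 = 146.233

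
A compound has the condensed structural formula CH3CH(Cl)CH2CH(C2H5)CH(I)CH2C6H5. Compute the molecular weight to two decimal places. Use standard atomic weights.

Atom tally by fragment:
  CH3 → C:1 H:3
  CH(Cl) → C:1 H:1 Cl:1
  CH2 → C:1 H:2
  CH(C2H5) → C:3 H:6
  CH(I) → C:1 H:1 I:1
  CH2C6H5 → C:7 H:7
Element totals:
  C: 14
  H: 20
  Cl: 1
  I: 1
Molecular formula: C14H20ClI.
  M = 14(12.011) + 20(1.008) + 35.45 + 126.904
    = 168.154 + 20.160 + 35.450 + 126.904 = 350.668

350.67 g/mol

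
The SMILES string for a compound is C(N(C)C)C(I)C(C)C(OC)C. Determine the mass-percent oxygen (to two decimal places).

Atom tally by fragment:
  (CH3)2NCH2 → C:3 H:8 N:1
  CH(I) → C:1 H:1 I:1
  CH(CH3) → C:2 H:4
  CH(OCH3) → C:2 H:4 O:1
  CH3 → C:1 H:3
Element totals:
  C: 9
  H: 20
  I: 1
  N: 1
  O: 1
Molecular formula: C9H20INO.
Molar mass = 285.169 g/mol.
Mass from O: 1 × 15.999 = 15.999 g/mol.
%O = 15.999 / 285.169 × 100 = 5.61%.

5.61%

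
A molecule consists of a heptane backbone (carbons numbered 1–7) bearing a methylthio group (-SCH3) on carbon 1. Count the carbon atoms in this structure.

8

Atom tally by fragment:
  CH3SCH2 → C:2 H:5 S:1
  CH2 → C:1 H:2
  CH2 → C:1 H:2
  CH2 → C:1 H:2
  CH2 → C:1 H:2
  CH2 → C:1 H:2
  CH3 → C:1 H:3
Element totals:
  C: 8
  H: 18
  S: 1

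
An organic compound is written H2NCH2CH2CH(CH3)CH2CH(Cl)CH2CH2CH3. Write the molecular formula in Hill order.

C9H20ClN

Element totals:
  C: 9
  H: 20
  Cl: 1
  N: 1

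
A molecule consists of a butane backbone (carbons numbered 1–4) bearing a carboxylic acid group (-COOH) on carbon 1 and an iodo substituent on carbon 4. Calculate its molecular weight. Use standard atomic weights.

228.03 g/mol

Atom tally by fragment:
  HOOCCH2 → C:2 H:3 O:2
  CH2 → C:1 H:2
  CH2 → C:1 H:2
  CH2I → C:1 H:2 I:1
Element totals:
  C: 5
  H: 9
  I: 1
  O: 2
Molecular formula: C5H9IO2.
  M = 5(12.011) + 9(1.008) + 126.904 + 2(15.999)
    = 60.055 + 9.072 + 126.904 + 31.998 = 228.029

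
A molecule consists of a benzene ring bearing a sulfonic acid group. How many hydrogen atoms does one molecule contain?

6

Atom tally by fragment:
  benzene ring core → C:6 H:6
  (− 1 ring H displaced by substituents)
  + SO3H → S:1 O:3 H:1
Element totals:
  C: 6
  H: 6
  O: 3
  S: 1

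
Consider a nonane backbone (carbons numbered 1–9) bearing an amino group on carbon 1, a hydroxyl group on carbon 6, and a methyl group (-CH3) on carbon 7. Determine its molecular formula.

Atom tally by fragment:
  H2NCH2 → C:1 H:4 N:1
  CH2 → C:1 H:2
  CH2 → C:1 H:2
  CH2 → C:1 H:2
  CH2 → C:1 H:2
  CH(OH) → C:1 H:2 O:1
  CH(CH3) → C:2 H:4
  CH2 → C:1 H:2
  CH3 → C:1 H:3
Element totals:
  C: 10
  H: 23
  N: 1
  O: 1

C10H23NO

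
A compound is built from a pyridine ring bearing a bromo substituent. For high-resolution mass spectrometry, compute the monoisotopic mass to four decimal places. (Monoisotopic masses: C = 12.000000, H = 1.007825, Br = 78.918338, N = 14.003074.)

156.9527

Atom tally by fragment:
  pyridine ring core → C:5 H:5 N:1
  (− 1 ring H displaced by substituents)
  + Br → Br:1
Element totals:
  C: 5
  H: 4
  Br: 1
  N: 1
Molecular formula: C5H4BrN.
  M = 5(12.0) + 4(1.007825) + 78.918338 + 14.003074
    = 60.000000 + 4.031300 + 78.918338 + 14.003074 = 156.952712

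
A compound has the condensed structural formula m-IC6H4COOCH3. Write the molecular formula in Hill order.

Atom tally by fragment:
  benzene ring core → C:6 H:6
  (− 2 ring H displaced by substituents)
  + I → I:1
  + COOCH3 → C:2 H:3 O:2
Element totals:
  C: 8
  H: 7
  I: 1
  O: 2

C8H7IO2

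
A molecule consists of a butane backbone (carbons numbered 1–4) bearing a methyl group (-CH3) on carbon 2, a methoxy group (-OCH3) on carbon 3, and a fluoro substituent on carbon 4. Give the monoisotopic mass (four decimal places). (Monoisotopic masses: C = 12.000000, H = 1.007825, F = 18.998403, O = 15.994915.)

Atom tally by fragment:
  CH3 → C:1 H:3
  CH(CH3) → C:2 H:4
  CH(OCH3) → C:2 H:4 O:1
  CH2F → C:1 H:2 F:1
Element totals:
  C: 6
  H: 13
  F: 1
  O: 1
Molecular formula: C6H13FO.
  M = 6(12.0) + 13(1.007825) + 18.998403 + 15.994915
    = 72.000000 + 13.101725 + 18.998403 + 15.994915 = 120.095043

120.0950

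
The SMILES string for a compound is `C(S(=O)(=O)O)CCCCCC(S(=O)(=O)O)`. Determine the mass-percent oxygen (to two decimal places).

36.88%

Atom tally by fragment:
  HO3SCH2 → C:1 H:3 S:1 O:3
  CH2 → C:1 H:2
  CH2 → C:1 H:2
  CH2 → C:1 H:2
  CH2 → C:1 H:2
  CH2 → C:1 H:2
  CH2SO3H → C:1 H:3 S:1 O:3
Element totals:
  C: 7
  H: 16
  O: 6
  S: 2
Molecular formula: C7H16O6S2.
Molar mass = 260.319 g/mol.
Mass from O: 6 × 15.999 = 95.994 g/mol.
%O = 95.994 / 260.319 × 100 = 36.88%.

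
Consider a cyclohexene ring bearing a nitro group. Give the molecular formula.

C6H9NO2

Atom tally by fragment:
  cyclohexene ring core → C:6 H:10
  (− 1 ring H displaced by substituents)
  + NO2 → N:1 O:2
Element totals:
  C: 6
  H: 9
  N: 1
  O: 2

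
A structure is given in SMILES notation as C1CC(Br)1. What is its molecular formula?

C3H5Br

Atom tally by fragment:
  cyclopropane ring core → C:3 H:6
  (− 1 ring H displaced by substituents)
  + Br → Br:1
Element totals:
  C: 3
  H: 5
  Br: 1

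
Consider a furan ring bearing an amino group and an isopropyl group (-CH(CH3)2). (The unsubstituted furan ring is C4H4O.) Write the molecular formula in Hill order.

C7H11NO

Atom tally by fragment:
  furan ring core → C:4 H:4 O:1
  (− 2 ring H displaced by substituents)
  + NH2 → N:1 H:2
  + CH(CH3)2 → C:3 H:7
Element totals:
  C: 7
  H: 11
  N: 1
  O: 1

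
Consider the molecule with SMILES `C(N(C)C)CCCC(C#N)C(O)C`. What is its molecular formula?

C10H20N2O

Atom tally by fragment:
  (CH3)2NCH2 → C:3 H:8 N:1
  CH2 → C:1 H:2
  CH2 → C:1 H:2
  CH2 → C:1 H:2
  CH(CN) → C:2 H:1 N:1
  CH(OH) → C:1 H:2 O:1
  CH3 → C:1 H:3
Element totals:
  C: 10
  H: 20
  N: 2
  O: 1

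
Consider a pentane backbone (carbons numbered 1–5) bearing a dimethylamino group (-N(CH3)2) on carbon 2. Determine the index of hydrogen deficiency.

Atom tally by fragment:
  CH3 → C:1 H:3
  CH(N(CH3)2) → C:3 H:7 N:1
  CH2 → C:1 H:2
  CH2 → C:1 H:2
  CH3 → C:1 H:3
Element totals:
  C: 7
  H: 17
  N: 1
Molecular formula: C7H17N.
DoU = (2C + 2 + N − H − X) / 2 = (2·7 + 2 + 1 − 17 − 0) / 2 = 0.

0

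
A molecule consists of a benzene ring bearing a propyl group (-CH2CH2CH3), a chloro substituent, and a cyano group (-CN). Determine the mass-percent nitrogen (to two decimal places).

7.80%

Atom tally by fragment:
  benzene ring core → C:6 H:6
  (− 3 ring H displaced by substituents)
  + CH2CH2CH3 → C:3 H:7
  + Cl → Cl:1
  + CN → C:1 N:1
Element totals:
  C: 10
  H: 10
  Cl: 1
  N: 1
Molecular formula: C10H10ClN.
Molar mass = 179.647 g/mol.
Mass from N: 1 × 14.007 = 14.007 g/mol.
%N = 14.007 / 179.647 × 100 = 7.80%.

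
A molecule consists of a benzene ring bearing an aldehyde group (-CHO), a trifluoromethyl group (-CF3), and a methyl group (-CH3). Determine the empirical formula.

C9H7F3O

Atom tally by fragment:
  benzene ring core → C:6 H:6
  (− 3 ring H displaced by substituents)
  + CHO → C:1 H:1 O:1
  + CF3 → C:1 F:3
  + CH3 → C:1 H:3
Element totals:
  C: 9
  H: 7
  F: 3
  O: 1
Molecular formula: C9H7F3O.
gcd of subscripts (9, 3, 7, 1) = 1, so the empirical formula equals the molecular formula.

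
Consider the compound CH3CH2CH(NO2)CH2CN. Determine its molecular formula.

Atom tally by fragment:
  CH3 → C:1 H:3
  CH2 → C:1 H:2
  CH(NO2) → C:1 H:1 N:1 O:2
  CH2CN → C:2 H:2 N:1
Element totals:
  C: 5
  H: 8
  N: 2
  O: 2

C5H8N2O2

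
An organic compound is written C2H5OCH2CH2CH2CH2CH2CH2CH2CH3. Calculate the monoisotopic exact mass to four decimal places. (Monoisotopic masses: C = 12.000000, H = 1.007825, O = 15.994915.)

Atom tally by fragment:
  C2H5OCH2 → C:3 H:7 O:1
  CH2 → C:1 H:2
  CH2 → C:1 H:2
  CH2 → C:1 H:2
  CH2 → C:1 H:2
  CH2 → C:1 H:2
  CH2 → C:1 H:2
  CH3 → C:1 H:3
Element totals:
  C: 10
  H: 22
  O: 1
Molecular formula: C10H22O.
  M = 10(12.0) + 22(1.007825) + 15.994915
    = 120.000000 + 22.172150 + 15.994915 = 158.167065

158.1671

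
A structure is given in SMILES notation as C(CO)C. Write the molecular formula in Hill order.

Atom tally by fragment:
  HOCH2CH2 → C:2 H:5 O:1
  CH3 → C:1 H:3
Element totals:
  C: 3
  H: 8
  O: 1

C3H8O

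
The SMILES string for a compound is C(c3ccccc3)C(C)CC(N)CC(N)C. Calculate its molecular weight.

Atom tally by fragment:
  C6H5CH2 → C:7 H:7
  CH(CH3) → C:2 H:4
  CH2 → C:1 H:2
  CH(NH2) → C:1 H:3 N:1
  CH2 → C:1 H:2
  CH(NH2) → C:1 H:3 N:1
  CH3 → C:1 H:3
Element totals:
  C: 14
  H: 24
  N: 2
Molecular formula: C14H24N2.
  M = 14(12.011) + 24(1.008) + 2(14.007)
    = 168.154 + 24.192 + 28.014 = 220.360

220.36 g/mol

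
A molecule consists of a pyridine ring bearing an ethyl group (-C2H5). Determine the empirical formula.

C7H9N

Atom tally by fragment:
  pyridine ring core → C:5 H:5 N:1
  (− 1 ring H displaced by substituents)
  + C2H5 → C:2 H:5
Element totals:
  C: 7
  H: 9
  N: 1
Molecular formula: C7H9N.
gcd of subscripts (7, 9, 1) = 1, so the empirical formula equals the molecular formula.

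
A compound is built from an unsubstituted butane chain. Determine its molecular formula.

Atom tally by fragment:
  CH3 → C:1 H:3
  CH2 → C:1 H:2
  CH2 → C:1 H:2
  CH3 → C:1 H:3
Element totals:
  C: 4
  H: 10

C4H10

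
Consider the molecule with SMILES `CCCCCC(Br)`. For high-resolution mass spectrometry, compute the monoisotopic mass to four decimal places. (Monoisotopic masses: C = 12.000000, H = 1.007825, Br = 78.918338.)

Atom tally by fragment:
  CH3 → C:1 H:3
  CH2 → C:1 H:2
  CH2 → C:1 H:2
  CH2 → C:1 H:2
  CH2 → C:1 H:2
  CH2Br → C:1 H:2 Br:1
Element totals:
  C: 6
  H: 13
  Br: 1
Molecular formula: C6H13Br.
  M = 6(12.0) + 13(1.007825) + 78.918338
    = 72.000000 + 13.101725 + 78.918338 = 164.020063

164.0201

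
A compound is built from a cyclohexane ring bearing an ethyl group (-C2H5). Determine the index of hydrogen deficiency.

Atom tally by fragment:
  cyclohexane ring core → C:6 H:12
  (− 1 ring H displaced by substituents)
  + C2H5 → C:2 H:5
Element totals:
  C: 8
  H: 16
Molecular formula: C8H16.
DoU = (2C + 2 + N − H − X) / 2 = (2·8 + 2 + 0 − 16 − 0) / 2 = 1.

1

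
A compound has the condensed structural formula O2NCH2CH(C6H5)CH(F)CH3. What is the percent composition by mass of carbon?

60.90%

Element totals:
  C: 10
  H: 12
  F: 1
  N: 1
  O: 2
Molecular formula: C10H12FNO2.
Molar mass = 197.209 g/mol.
Mass from C: 10 × 12.011 = 120.110 g/mol.
%C = 120.110 / 197.209 × 100 = 60.90%.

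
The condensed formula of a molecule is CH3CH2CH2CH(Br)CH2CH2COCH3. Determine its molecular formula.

C8H15BrO

Element totals:
  C: 8
  H: 15
  Br: 1
  O: 1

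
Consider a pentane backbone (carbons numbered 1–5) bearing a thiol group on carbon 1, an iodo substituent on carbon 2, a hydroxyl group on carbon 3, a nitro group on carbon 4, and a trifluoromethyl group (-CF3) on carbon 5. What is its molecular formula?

Atom tally by fragment:
  HSCH2 → C:1 H:3 S:1
  CH(I) → C:1 H:1 I:1
  CH(OH) → C:1 H:2 O:1
  CH(NO2) → C:1 H:1 N:1 O:2
  CH2CF3 → C:2 H:2 F:3
Element totals:
  C: 6
  H: 9
  F: 3
  I: 1
  N: 1
  O: 3
  S: 1

C6H9F3INO3S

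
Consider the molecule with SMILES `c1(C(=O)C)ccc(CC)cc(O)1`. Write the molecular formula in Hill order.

Atom tally by fragment:
  benzene ring core → C:6 H:6
  (− 3 ring H displaced by substituents)
  + COCH3 → C:2 H:3 O:1
  + C2H5 → C:2 H:5
  + OH → O:1 H:1
Element totals:
  C: 10
  H: 12
  O: 2

C10H12O2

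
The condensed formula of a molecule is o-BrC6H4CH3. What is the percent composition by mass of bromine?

46.72%

Atom tally by fragment:
  benzene ring core → C:6 H:6
  (− 2 ring H displaced by substituents)
  + Br → Br:1
  + CH3 → C:1 H:3
Element totals:
  C: 7
  H: 7
  Br: 1
Molecular formula: C7H7Br.
Molar mass = 171.037 g/mol.
Mass from Br: 1 × 79.904 = 79.904 g/mol.
%Br = 79.904 / 171.037 × 100 = 46.72%.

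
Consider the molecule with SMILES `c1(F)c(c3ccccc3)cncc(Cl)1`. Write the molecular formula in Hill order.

Atom tally by fragment:
  pyridine ring core → C:5 H:5 N:1
  (− 3 ring H displaced by substituents)
  + F → F:1
  + C6H5 → C:6 H:5
  + Cl → Cl:1
Element totals:
  C: 11
  H: 7
  Cl: 1
  F: 1
  N: 1

C11H7ClFN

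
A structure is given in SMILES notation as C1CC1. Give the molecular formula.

Atom tally by fragment:
  cyclopropane ring core → C:3 H:6
Element totals:
  C: 3
  H: 6

C3H6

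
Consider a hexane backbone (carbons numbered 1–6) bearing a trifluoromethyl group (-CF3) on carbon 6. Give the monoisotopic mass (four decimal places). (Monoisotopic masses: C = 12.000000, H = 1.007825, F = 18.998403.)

154.0969

Atom tally by fragment:
  CH3 → C:1 H:3
  CH2 → C:1 H:2
  CH2 → C:1 H:2
  CH2 → C:1 H:2
  CH2 → C:1 H:2
  CH2CF3 → C:2 H:2 F:3
Element totals:
  C: 7
  H: 13
  F: 3
Molecular formula: C7H13F3.
  M = 7(12.0) + 13(1.007825) + 3(18.998403)
    = 84.000000 + 13.101725 + 56.995209 = 154.096934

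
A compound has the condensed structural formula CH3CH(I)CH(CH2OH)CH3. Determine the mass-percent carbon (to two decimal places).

Element totals:
  C: 5
  H: 11
  I: 1
  O: 1
Molecular formula: C5H11IO.
Molar mass = 214.046 g/mol.
Mass from C: 5 × 12.011 = 60.055 g/mol.
%C = 60.055 / 214.046 × 100 = 28.06%.

28.06%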